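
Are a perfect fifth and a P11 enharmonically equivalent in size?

No

A perfect fifth spans 7 semitones; a perfect eleventh spans 17 semitones. They differ by 10.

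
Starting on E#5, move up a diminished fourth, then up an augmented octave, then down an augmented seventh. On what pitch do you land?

Up a diminished fourth from E#5: A5 (4 semitones up).
A5 up an augmented octave → A#6 (13 semitones).
A#6 down an augmented seventh → Bb5 (12 semitones).

Bb5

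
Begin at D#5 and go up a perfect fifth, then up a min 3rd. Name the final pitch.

A perfect fifth up from D#5 is A#5.
A#5 up a minor third → C#6 (3 semitones).

C#6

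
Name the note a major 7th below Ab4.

Bbb3

Seven letter names down from A: B.
A major seventh is 11 semitones; 11 semitones down from Ab4 gives Bbb3.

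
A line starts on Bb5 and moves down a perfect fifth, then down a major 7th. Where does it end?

A perfect fifth down from Bb5 is Eb5.
Down a major seventh from Eb5: Fb4 (11 semitones down).

Fb4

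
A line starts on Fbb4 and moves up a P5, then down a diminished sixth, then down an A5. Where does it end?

A perfect fifth up from Fbb4 is Cbb5.
A diminished sixth down from Cbb5 is Eb4.
Eb4 down an augmented fifth → Abb3 (8 semitones).

Abb3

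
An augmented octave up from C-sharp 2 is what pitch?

C-double-sharp 3

The letter stays C (same as the start), shifted an octave up.
Moving 13 semitones up from C#2 (the size of an augmented octave) reaches C##3.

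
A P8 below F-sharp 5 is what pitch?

F-sharp 4

The letter stays F (same as the start), shifted an octave down.
A perfect octave is 12 semitones; 12 semitones down from F#5 gives F#4.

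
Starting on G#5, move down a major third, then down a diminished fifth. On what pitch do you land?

A major third down from G#5 is E5.
E5 down a diminished fifth → A#4 (6 semitones).

A#4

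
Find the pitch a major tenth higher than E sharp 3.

The tenth's letter: E up three letter names plus an octave → G.
A major tenth is 16 semitones; 16 semitones up from E#3 gives G##4.

G double-sharp 4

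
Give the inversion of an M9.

First reduce the compound major ninth to its simple form, a major second.
The rule of nine gives the new number: 9 − 2 = 7, so a second becomes a seventh.
Quality inverts too: major becomes minor. That makes the inversion a minor seventh.

m7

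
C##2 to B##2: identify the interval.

M7

C to B spans seven letter names (C-D-E-F-G-A-B) — that makes it a seventh of some quality.
C##2 to B##2 is 11 semitones, matching the major seventh exactly, so the quality is major.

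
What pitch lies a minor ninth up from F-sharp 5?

G 6

Counting two letter names plus an octave up from F lands on G.
A minor ninth is 13 semitones; 13 semitones up from F#5 gives G6.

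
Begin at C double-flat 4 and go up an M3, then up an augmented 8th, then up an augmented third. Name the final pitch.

Cbb4 up a major third → Ebb4 (4 semitones).
Ebb4 up an augmented octave → Eb5 (13 semitones).
Eb5 up an augmented third → G#5 (5 semitones).

G sharp 5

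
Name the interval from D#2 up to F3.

diminished tenth

D to F spans three letter names (D-E-F), plus an octave: a tenth.
D#2 to F3 spans 14 semitones — two semitones narrower than the major tenth (16) — giving a diminished tenth.
(Equivalently, a compound diminished third: a diminished third plus an octave.)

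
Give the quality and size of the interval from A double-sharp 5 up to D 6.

doubly diminished 4th

A to D spans four letter names (A-B-C-D), so the interval is some kind of fourth.
A perfect fourth would be 5 semitones; A##5 to D6 is 3, two semitones narrower, so the interval is doubly diminished.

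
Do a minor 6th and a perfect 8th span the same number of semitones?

No

8 semitones (minor sixth) vs 12 semitones (perfect octave): not equal.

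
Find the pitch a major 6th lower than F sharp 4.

A 3

Six letter names down from F: A.
A major sixth spans 9 semitones, so from F#4 the target pitch is A3.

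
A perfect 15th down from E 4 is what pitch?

A fifteenth keeps the letter name E, two octaves down from E.
Moving 24 semitones down from E4 (the size of a perfect fifteenth) reaches E2.

E 2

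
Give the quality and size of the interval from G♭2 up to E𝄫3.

G to E spans six letter names (G-A-B-C-D-E), so the interval is some kind of sixth.
Gb2 to Ebb3 is 8 semitones, a half step short of the major sixth (9), so this is minor.

minor sixth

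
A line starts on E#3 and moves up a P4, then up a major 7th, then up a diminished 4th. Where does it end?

C#5

A perfect fourth up from E#3 is A#3.
Up a major seventh from A#3: G##4 (11 semitones up).
G##4 up a diminished fourth → C#5 (4 semitones).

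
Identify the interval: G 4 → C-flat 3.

Descending from G4 to Cb3 is the same interval as ascending Cb3 to G4.
C to G spans five letter names (C-D-E-F-G), plus an octave — that makes it a twelfth of some quality.
The perfect twelfth is 19 semitones; here we have 20, one semitone wider: augmented.
(Equivalently, a compound augmented fifth: an augmented fifth plus an octave.)

augmented twelfth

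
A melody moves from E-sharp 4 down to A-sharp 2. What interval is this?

perfect twelfth

Descending from E#4 to A#2 is the same interval as ascending A#2 to E#4.
A to E spans five letter names (A-B-C-D-E), plus an octave, so the interval is some kind of twelfth.
The perfect twelfth spans 19 semitones, and A#2 to E#4 is exactly 19 semitones — so this is a perfect twelfth.
(Equivalently, a compound perfect fifth: a perfect fifth plus an octave.)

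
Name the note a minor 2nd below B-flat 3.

Counting two letter names down from B lands on A.
A minor second spans 1 semitone, so from Bb3 the target pitch is A3.

A 3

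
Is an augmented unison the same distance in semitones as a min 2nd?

An augmented unison spans 1 semitone, and a minor second also spans 1 semitone — they're enharmonic.

Yes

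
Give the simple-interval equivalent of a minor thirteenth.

m6

Subtracting seven from the interval number removes an octave: 13 − 7 = 6.
So a minor thirteenth is an octave plus a minor sixth. The quality is unchanged.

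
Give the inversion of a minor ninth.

First reduce the compound minor ninth to its simple form, a minor second.
Inverted interval numbers add to nine, so a second pairs with a seventh (2 + 7 = 9).
Quality inverts too: minor becomes major. That makes the inversion a major seventh.

major 7th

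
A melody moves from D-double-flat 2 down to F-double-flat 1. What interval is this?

Descending from Dbb2 to Fbb1 is the same interval as ascending Fbb1 to Dbb2.
F to D spans six letter names (F-G-A-B-C-D), so the interval is some kind of sixth.
The major sixth spans 9 semitones, and Fbb1 to Dbb2 is exactly 9 semitones — so this is a major sixth.

major 6th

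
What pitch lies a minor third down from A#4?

F##4

Three letter names down from A: F.
Moving 3 semitones down from A#4 (the size of a minor third) reaches F##4.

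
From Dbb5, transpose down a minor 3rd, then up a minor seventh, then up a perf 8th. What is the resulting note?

Abb6

Down a minor third from Dbb5: Bbb4 (3 semitones down).
Bbb4 up a minor seventh → Abb5 (10 semitones).
Abb5 up a perfect octave → Abb6 (12 semitones).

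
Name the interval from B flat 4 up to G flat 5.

m6

B to G spans six letter names (B-C-D-E-F-G): a sixth.
A major sixth would be 9 semitones, but Bb4 to Gb5 is 8 — one semitone narrower, making it a minor sixth.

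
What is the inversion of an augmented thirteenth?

diminished third

First reduce the compound augmented thirteenth to its simple form, an augmented sixth.
The rule of nine gives the new number: 9 − 6 = 3, so a sixth becomes a third.
And augmented becomes diminished under inversion, so we get a diminished third.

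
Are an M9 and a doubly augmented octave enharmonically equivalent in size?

Yes

A major ninth spans 14 semitones, and a doubly augmented octave also spans 14 semitones — they're enharmonic.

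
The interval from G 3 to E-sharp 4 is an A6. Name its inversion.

The rule of nine gives the new number: 9 − 6 = 3, so a sixth becomes a third.
Quality inverts too: augmented becomes diminished. That makes the inversion a diminished third.

d3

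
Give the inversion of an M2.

The rule of nine gives the new number: 9 − 2 = 7, so a second becomes a seventh.
And major becomes minor under inversion, so we get a minor seventh.

m7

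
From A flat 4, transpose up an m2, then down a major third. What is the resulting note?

Up a minor second from Ab4: Bbb4 (1 semitone up).
Bbb4 down a major third → Gbb4 (4 semitones).

G double-flat 4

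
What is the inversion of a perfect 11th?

perfect 5th

First reduce the compound perfect eleventh to its simple form, a perfect fourth.
Interval numbers invert to sum to nine: 4 + 5 = 9, so a fourth inverts to a fifth.
The quality also flips — perfect stays perfect — giving a perfect fifth.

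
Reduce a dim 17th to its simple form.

d3

Take out 2 octaves (14 from the number): 17 − 14 = 3.
That makes a diminished seventeenth a compound diminished third — 2 octaves plus a diminished third.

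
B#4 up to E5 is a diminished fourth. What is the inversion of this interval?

Interval numbers invert to sum to nine: 4 + 5 = 9, so a fourth inverts to a fifth.
Quality inverts too: diminished becomes augmented. That makes the inversion an augmented fifth.

augmented 5th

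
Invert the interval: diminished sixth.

Interval numbers invert to sum to nine: 6 + 3 = 9, so a sixth inverts to a third.
And diminished becomes augmented under inversion, so we get an augmented third.

A3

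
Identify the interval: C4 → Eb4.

C to E spans three letter names (C-D-E), so the interval is some kind of third.
A major third would be 4 semitones, but C4 to Eb4 is 3 — one semitone narrower, making it a minor third.

minor third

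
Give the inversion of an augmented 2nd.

Inverted interval numbers add to nine, so a second pairs with a seventh (2 + 7 = 9).
The quality also flips — augmented becomes diminished — giving a diminished seventh.

d7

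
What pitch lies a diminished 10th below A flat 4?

The tenth's letter: A down three letter names plus an octave → F.
Moving 14 semitones down from Ab4 (the size of a diminished tenth) reaches F#3.

F sharp 3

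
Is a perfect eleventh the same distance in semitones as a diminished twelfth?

A perfect eleventh spans 17 semitones; a diminished twelfth spans 18 semitones. They differ by 1.

No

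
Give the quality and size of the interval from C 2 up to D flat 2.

minor second

C to D spans two letter names (C-D), so the interval is some kind of second.
A major second would be 2 semitones, but C2 to Db2 is 1 — one semitone narrower, making it a minor second.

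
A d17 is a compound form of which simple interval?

Take out 2 octaves (14 from the number): 17 − 14 = 3.
That makes a diminished seventeenth a compound diminished third — 2 octaves plus a diminished third.

diminished 3rd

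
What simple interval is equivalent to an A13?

A6

Take out an octave (7 from the number): 13 − 7 = 6.
So an augmented thirteenth is an octave plus an augmented sixth. The quality is unchanged.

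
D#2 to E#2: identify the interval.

major 2nd

D to E spans two letter names (D-E) — that makes it a second of some quality.
D#2 to E#2 is 2 semitones, matching the major second exactly, so the quality is major.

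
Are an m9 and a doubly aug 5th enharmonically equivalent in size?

No

A minor ninth is 13 semitones but a doubly augmented fifth is 9 semitones — different sizes.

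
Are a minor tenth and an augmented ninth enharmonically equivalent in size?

A minor tenth = 15 semitones = an augmented ninth; enharmonically equal.

Yes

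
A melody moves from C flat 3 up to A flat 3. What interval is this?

major sixth

C to A spans six letter names (C-D-E-F-G-A), so the interval is some kind of sixth.
The major sixth spans 9 semitones, and Cb3 to Ab3 is exactly 9 semitones — so this is a major sixth.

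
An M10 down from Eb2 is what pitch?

Cb1

Three letters down from E (plus an octave) reaches C.
A major tenth spans 16 semitones, so from Eb2 the target pitch is Cb1.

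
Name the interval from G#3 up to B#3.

major third

G to B spans three letter names (G-A-B): a third.
The major third spans 4 semitones, and G#3 to B#3 is exactly 4 semitones — so this is a major third.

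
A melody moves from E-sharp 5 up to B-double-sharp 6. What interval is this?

E to B spans five letter names (E-F-G-A-B), plus an octave: a twelfth.
A perfect twelfth would be 19 semitones; E#5 to B##6 is 20, one semitone wider, so the interval is augmented.
(Equivalently, a compound augmented fifth: an augmented fifth plus an octave.)

augmented twelfth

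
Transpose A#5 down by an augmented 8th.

The letter stays A (same as the start), shifted an octave down.
An augmented octave is 13 semitones; 13 semitones down from A#5 gives A4.

A4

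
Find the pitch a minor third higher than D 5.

Three letter names up from D: F.
Moving 3 semitones up from D5 (the size of a minor third) reaches F5.

F 5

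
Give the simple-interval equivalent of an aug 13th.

A6

Subtracting seven from the interval number removes an octave: 13 − 7 = 6.
Quality carries through unchanged, so the simple form is an augmented sixth.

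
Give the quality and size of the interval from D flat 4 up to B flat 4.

D to B spans six letter names (D-E-F-G-A-B): a sixth.
Db4 to Bb4 is 9 semitones, matching the major sixth exactly, so the quality is major.

M6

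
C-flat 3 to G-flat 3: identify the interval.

P5

C to G spans five letter names (C-D-E-F-G): a fifth.
Counting semitones, Cb3→Gb3 is 7, which is the perfect fifth.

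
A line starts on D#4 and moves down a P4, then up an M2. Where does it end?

B#3

A perfect fourth down from D#4 is A#3.
A major second up from A#3 is B#3.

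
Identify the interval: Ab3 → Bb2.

minor seventh

Descending from Ab3 to Bb2 is the same interval as ascending Bb2 to Ab3.
B to A spans seven letter names (B-C-D-E-F-G-A), so the interval is some kind of seventh.
A major seventh would be 11 semitones, but Bb2 to Ab3 is 10 — one semitone narrower, making it a minor seventh.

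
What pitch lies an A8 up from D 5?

An octave keeps the letter name D, an octave up from D.
An augmented octave spans 13 semitones, so from D5 the target pitch is D#6.

D-sharp 6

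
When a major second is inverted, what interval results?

The rule of nine gives the new number: 9 − 2 = 7, so a second becomes a seventh.
The quality also flips — major becomes minor — giving a minor seventh.

m7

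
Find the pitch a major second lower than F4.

Counting two letter names down from F lands on E.
A major second spans 2 semitones, so from F4 the target pitch is Eb4.

Eb4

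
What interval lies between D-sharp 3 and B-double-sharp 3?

D to B spans six letter names (D-E-F-G-A-B) — that makes it a sixth of some quality.
The major sixth is 9 semitones; here we have 10, one semitone wider: augmented.

A6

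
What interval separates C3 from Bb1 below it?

Descending from C3 to Bb1 is the same interval as ascending Bb1 to C3.
B to C spans two letter names (B-C), plus an octave: a ninth.
Counting semitones, Bb1→C3 is 14, which is the major ninth.
(Equivalently, a compound major second: a major second plus an octave.)

major 9th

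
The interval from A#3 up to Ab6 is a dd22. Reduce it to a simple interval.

dd8

Each octave removed subtracts seven from the number: 22 − 14 = 8.
That makes a doubly diminished twenty-second a compound doubly diminished octave — 2 octaves plus a doubly diminished octave.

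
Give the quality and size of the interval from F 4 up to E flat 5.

minor 7th

F to E spans seven letter names (F-G-A-B-C-D-E), so the interval is some kind of seventh.
A major seventh would be 11 semitones, but F4 to Eb5 is 10 — one semitone narrower, making it a minor seventh.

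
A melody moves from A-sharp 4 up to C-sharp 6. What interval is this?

m10

A to C spans three letter names (A-B-C), plus an octave, so the interval is some kind of tenth.
A#4 to C#6 is 15 semitones, a half step short of the major tenth (16), so this is minor.
(Equivalently, a compound minor third: a minor third plus an octave.)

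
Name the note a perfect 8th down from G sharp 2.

The letter stays G (same as the start), shifted an octave down.
A perfect octave spans 12 semitones, so from G#2 the target pitch is G#1.

G sharp 1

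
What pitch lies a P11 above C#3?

F#4

Four letters up from C (plus an octave) reaches F.
A perfect eleventh spans 17 semitones, so from C#3 the target pitch is F#4.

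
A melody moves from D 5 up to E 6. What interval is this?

D to E spans two letter names (D-E), plus an octave, so the interval is some kind of ninth.
The major ninth spans 14 semitones, and D5 to E6 is exactly 14 semitones — so this is a major ninth.
(Equivalently, a compound major second: a major second plus an octave.)

major ninth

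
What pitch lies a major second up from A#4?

The second takes the letter from A up to B.
A major second spans 2 semitones, so from A#4 the target pitch is B#4.

B#4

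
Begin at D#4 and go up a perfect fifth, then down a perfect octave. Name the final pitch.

D#4 up a perfect fifth → A#4 (7 semitones).
A perfect octave down from A#4 is A#3.

A#3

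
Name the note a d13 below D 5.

F double-sharp 3

The thirteenth's letter: D down six letter names plus an octave → F.
A diminished thirteenth spans 19 semitones, so from D5 the target pitch is F##3.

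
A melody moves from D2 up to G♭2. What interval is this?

diminished fourth

D to G spans four letter names (D-E-F-G): a fourth.
A perfect fourth would be 5 semitones; D2 to Gb2 is 4, one semitone narrower, so the interval is diminished.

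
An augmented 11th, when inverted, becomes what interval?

diminished 5th

First reduce the compound augmented eleventh to its simple form, an augmented fourth.
The rule of nine gives the new number: 9 − 4 = 5, so a fourth becomes a fifth.
The quality also flips — augmented becomes diminished — giving a diminished fifth.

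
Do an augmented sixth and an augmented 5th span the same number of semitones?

10 semitones (augmented sixth) vs 8 semitones (augmented fifth): not equal.

No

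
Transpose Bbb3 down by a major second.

The second takes the letter from B down to A.
A major second spans 2 semitones, so from Bbb3 the target pitch is Abb3.

Abb3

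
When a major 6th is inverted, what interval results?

m3

Interval numbers invert to sum to nine: 6 + 3 = 9, so a sixth inverts to a third.
Quality inverts too: major becomes minor. That makes the inversion a minor third.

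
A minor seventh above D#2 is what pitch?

Seven letter names up from D: C.
Moving 10 semitones up from D#2 (the size of a minor seventh) reaches C#3.

C#3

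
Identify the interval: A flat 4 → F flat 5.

m6

A to F spans six letter names (A-B-C-D-E-F) — that makes it a sixth of some quality.
A major sixth would be 9 semitones, but Ab4 to Fb5 is 8 — one semitone narrower, making it a minor sixth.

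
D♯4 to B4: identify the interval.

D to B spans six letter names (D-E-F-G-A-B), so the interval is some kind of sixth.
At 8 semitones, D#4→B4 falls one short of a major sixth: minor.

minor 6th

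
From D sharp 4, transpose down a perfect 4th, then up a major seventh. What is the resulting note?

G double-sharp 4

A perfect fourth down from D#4 is A#3.
Up a major seventh from A#3: G##4 (11 semitones up).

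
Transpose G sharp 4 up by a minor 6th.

E 5

Six letter names up from G: E.
A minor sixth is 8 semitones; 8 semitones up from G#4 gives E5.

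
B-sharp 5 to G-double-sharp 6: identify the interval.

B to G spans six letter names (B-C-D-E-F-G), so the interval is some kind of sixth.
Counting semitones, B#5→G##6 is 9, which is the major sixth.

major sixth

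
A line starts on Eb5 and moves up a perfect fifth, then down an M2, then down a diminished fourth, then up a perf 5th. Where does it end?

B5

A perfect fifth up from Eb5 is Bb5.
Down a major second from Bb5: Ab5 (2 semitones down).
A diminished fourth down from Ab5 is E5.
A perfect fifth up from E5 is B5.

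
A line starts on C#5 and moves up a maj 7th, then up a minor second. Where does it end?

C#5 up a major seventh → B#5 (11 semitones).
Up a minor second from B#5: C#6 (1 semitone up).

C#6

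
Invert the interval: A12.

First reduce the compound augmented twelfth to its simple form, an augmented fifth.
Inverted interval numbers add to nine, so a fifth pairs with a fourth (5 + 4 = 9).
And augmented becomes diminished under inversion, so we get a diminished fourth.

diminished fourth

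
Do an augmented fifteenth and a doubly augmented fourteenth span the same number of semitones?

Both span 25 semitones: an augmented fifteenth and a doubly augmented fourteenth are the same chromatic distance.

Yes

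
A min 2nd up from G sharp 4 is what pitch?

Two letter names up from G: A.
Moving 1 semitone up from G#4 (the size of a minor second) reaches A4.

A 4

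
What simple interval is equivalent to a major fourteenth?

major 7th

Each octave removed subtracts seven from the number: 14 − 7 = 7.
Quality carries through unchanged, so the simple form is a major seventh.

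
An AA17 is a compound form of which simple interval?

Take out 2 octaves (14 from the number): 17 − 14 = 3.
That makes a doubly augmented seventeenth a compound doubly augmented third — 2 octaves plus a doubly augmented third.

AA3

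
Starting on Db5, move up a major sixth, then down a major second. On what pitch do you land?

A major sixth up from Db5 is Bb5.
Bb5 down a major second → Ab5 (2 semitones).

Ab5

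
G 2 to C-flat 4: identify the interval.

G to C spans four letter names (G-A-B-C), plus an octave — that makes it an eleventh of some quality.
A perfect eleventh would be 17 semitones; G2 to Cb4 is 16, one semitone narrower, so the interval is diminished.
(Equivalently, a compound diminished fourth: a diminished fourth plus an octave.)

diminished 11th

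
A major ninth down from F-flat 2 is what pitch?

E-double-flat 1

Two letters down from F (plus an octave) reaches E.
Moving 14 semitones down from Fb2 (the size of a major ninth) reaches Ebb1.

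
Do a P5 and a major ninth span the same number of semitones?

7 semitones (perfect fifth) vs 14 semitones (major ninth): not equal.

No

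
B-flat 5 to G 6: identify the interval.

B to G spans six letter names (B-C-D-E-F-G), so the interval is some kind of sixth.
Counting semitones, Bb5→G6 is 9, which is the major sixth.

M6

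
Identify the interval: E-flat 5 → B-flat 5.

E to B spans five letter names (E-F-G-A-B) — that makes it a fifth of some quality.
Counting semitones, Eb5→Bb5 is 7, which is the perfect fifth.

perfect fifth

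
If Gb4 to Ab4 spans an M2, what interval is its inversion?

Inverted interval numbers add to nine, so a second pairs with a seventh (2 + 7 = 9).
The quality also flips — major becomes minor — giving a minor seventh.

minor seventh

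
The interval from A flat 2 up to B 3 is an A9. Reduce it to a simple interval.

A2

Subtracting seven from the interval number removes an octave: 9 − 7 = 2.
So an augmented ninth is an octave plus an augmented second. The quality is unchanged.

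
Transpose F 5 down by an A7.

Seven letter names down from F: G.
Moving 12 semitones down from F5 (the size of an augmented seventh) reaches Gbb4.

G double-flat 4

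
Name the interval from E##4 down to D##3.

major ninth

Descending from E##4 to D##3 is the same interval as ascending D##3 to E##4.
D to E spans two letter names (D-E), plus an octave, so the interval is some kind of ninth.
The major ninth spans 14 semitones, and D##3 to E##4 is exactly 14 semitones — so this is a major ninth.
(Equivalently, a compound major second: a major second plus an octave.)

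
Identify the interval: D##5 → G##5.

D to G spans four letter names (D-E-F-G), so the interval is some kind of fourth.
D##5 to G##5 is 5 semitones, matching the perfect fourth exactly, so the quality is perfect.

perfect fourth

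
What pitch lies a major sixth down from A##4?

Counting six letter names down from A lands on C.
A major sixth is 9 semitones; 9 semitones down from A##4 gives C##4.

C##4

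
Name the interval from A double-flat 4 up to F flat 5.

A to F spans six letter names (A-B-C-D-E-F), so the interval is some kind of sixth.
Abb4 to Fb5 is 9 semitones, matching the major sixth exactly, so the quality is major.

major 6th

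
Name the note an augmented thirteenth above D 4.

Six letters up from D (plus an octave) reaches B.
Moving 22 semitones up from D4 (the size of an augmented thirteenth) reaches B#5.

B sharp 5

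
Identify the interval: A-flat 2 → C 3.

A to C spans three letter names (A-B-C), so the interval is some kind of third.
Ab2 to C3 is 4 semitones, matching the major third exactly, so the quality is major.

M3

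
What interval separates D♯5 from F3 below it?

A13

Descending from D#5 to F3 is the same interval as ascending F3 to D#5.
F to D spans six letter names (F-G-A-B-C-D), plus an octave — that makes it a thirteenth of some quality.
A major thirteenth would be 21 semitones; F3 to D#5 is 22, one semitone wider, so the interval is augmented.
(Equivalently, a compound augmented sixth: an augmented sixth plus an octave.)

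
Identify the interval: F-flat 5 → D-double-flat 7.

minor thirteenth

F to D spans six letter names (F-G-A-B-C-D), plus an octave: a thirteenth.
A major thirteenth would be 21 semitones, but Fb5 to Dbb7 is 20 — one semitone narrower, making it a minor thirteenth.
(Equivalently, a compound minor sixth: a minor sixth plus an octave.)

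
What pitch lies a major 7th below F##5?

The seventh takes the letter from F down to G.
A major seventh spans 11 semitones, so from F##5 the target pitch is G#4.

G#4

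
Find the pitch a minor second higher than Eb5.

Fb5

Two letter names up from E: F.
A minor second is 1 semitone; 1 semitone up from Eb5 gives Fb5.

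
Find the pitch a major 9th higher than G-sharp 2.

The ninth's letter: G up two letter names plus an octave → A.
A major ninth spans 14 semitones, so from G#2 the target pitch is A#3.

A-sharp 3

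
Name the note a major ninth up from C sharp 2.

Two letters up from C (plus an octave) reaches D.
A major ninth is 14 semitones; 14 semitones up from C#2 gives D#3.

D sharp 3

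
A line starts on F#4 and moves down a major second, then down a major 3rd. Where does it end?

Down a major second from F#4: E4 (2 semitones down).
E4 down a major third → C4 (4 semitones).

C4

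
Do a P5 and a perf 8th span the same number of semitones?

7 semitones (perfect fifth) vs 12 semitones (perfect octave): not equal.

No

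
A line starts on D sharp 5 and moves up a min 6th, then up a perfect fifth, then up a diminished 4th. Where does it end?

Up a minor sixth from D#5: B5 (8 semitones up).
B5 up a perfect fifth → F#6 (7 semitones).
Up a diminished fourth from F#6: Bb6 (4 semitones up).

B flat 6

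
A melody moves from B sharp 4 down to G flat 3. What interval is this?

Descending from B#4 to Gb3 is the same interval as ascending Gb3 to B#4.
G to B spans three letter names (G-A-B), plus an octave — that makes it a tenth of some quality.
The major tenth is 16 semitones; here we have 18, two semitones wider: doubly augmented.
(Equivalently, a compound doubly augmented third: a doubly augmented third plus an octave.)

doubly augmented 10th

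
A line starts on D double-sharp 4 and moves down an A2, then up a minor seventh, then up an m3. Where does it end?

Down an augmented second from D##4: C#4 (3 semitones down).
A minor seventh up from C#4 is B4.
A minor third up from B4 is D5.

D 5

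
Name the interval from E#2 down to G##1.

minor sixth

Descending from E#2 to G##1 is the same interval as ascending G##1 to E#2.
G to E spans six letter names (G-A-B-C-D-E), so the interval is some kind of sixth.
A major sixth would be 9 semitones, but G##1 to E#2 is 8 — one semitone narrower, making it a minor sixth.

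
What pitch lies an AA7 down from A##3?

The seventh takes the letter from A down to B.
A doubly augmented seventh spans 13 semitones, so from A##3 the target pitch is Bb2.

Bb2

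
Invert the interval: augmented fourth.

The rule of nine gives the new number: 9 − 4 = 5, so a fourth becomes a fifth.
The quality also flips — augmented becomes diminished — giving a diminished fifth.

diminished 5th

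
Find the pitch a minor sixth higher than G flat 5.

Counting six letter names up from G lands on E.
A minor sixth spans 8 semitones, so from Gb5 the target pitch is Ebb6.

E double-flat 6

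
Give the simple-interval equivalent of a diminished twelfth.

diminished 5th

Each octave removed subtracts seven from the number: 12 − 7 = 5.
Quality carries through unchanged, so the simple form is a diminished fifth.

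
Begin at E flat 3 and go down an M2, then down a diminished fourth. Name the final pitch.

A 2

Eb3 down a major second → Db3 (2 semitones).
Db3 down a diminished fourth → A2 (4 semitones).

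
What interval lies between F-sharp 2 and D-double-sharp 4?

A13

F to D spans six letter names (F-G-A-B-C-D), plus an octave, so the interval is some kind of thirteenth.
The major thirteenth is 21 semitones; here we have 22, one semitone wider: augmented.
(Equivalently, a compound augmented sixth: an augmented sixth plus an octave.)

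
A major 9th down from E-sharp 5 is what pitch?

The ninth's letter: E down two letter names plus an octave → D.
A major ninth is 14 semitones; 14 semitones down from E#5 gives D#4.

D-sharp 4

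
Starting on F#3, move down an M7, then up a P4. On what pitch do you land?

C3

Down a major seventh from F#3: G2 (11 semitones down).
G2 up a perfect fourth → C3 (5 semitones).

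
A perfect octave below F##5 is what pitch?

For an octave the letter name doesn't change: still F, an octave down.
A perfect octave spans 12 semitones, so from F##5 the target pitch is F##4.

F##4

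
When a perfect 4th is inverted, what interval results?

Interval numbers invert to sum to nine: 4 + 5 = 9, so a fourth inverts to a fifth.
And perfect stays perfect under inversion, so we get a perfect fifth.

perfect fifth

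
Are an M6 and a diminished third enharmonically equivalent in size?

No

9 semitones (major sixth) vs 2 semitones (diminished third): not equal.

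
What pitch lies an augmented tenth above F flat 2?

A 3

The tenth's letter: F up three letter names plus an octave → A.
An augmented tenth spans 17 semitones, so from Fb2 the target pitch is A3.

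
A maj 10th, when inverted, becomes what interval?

m6

First reduce the compound major tenth to its simple form, a major third.
The rule of nine gives the new number: 9 − 3 = 6, so a third becomes a sixth.
The quality also flips — major becomes minor — giving a minor sixth.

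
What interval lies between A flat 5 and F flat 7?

A to F spans six letter names (A-B-C-D-E-F), plus an octave: a thirteenth.
At 20 semitones, Ab5→Fb7 falls one short of a major thirteenth: minor.
(Equivalently, a compound minor sixth: a minor sixth plus an octave.)

minor thirteenth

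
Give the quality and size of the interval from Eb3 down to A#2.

doubly diminished fifth

Descending from Eb3 to A#2 is the same interval as ascending A#2 to Eb3.
A to E spans five letter names (A-B-C-D-E): a fifth.
The perfect fifth is 7 semitones; here we have 5, two semitones narrower: doubly diminished.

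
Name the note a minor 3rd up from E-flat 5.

G-flat 5

Three letter names up from E: G.
A minor third is 3 semitones; 3 semitones up from Eb5 gives Gb5.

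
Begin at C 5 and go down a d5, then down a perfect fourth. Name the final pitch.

A diminished fifth down from C5 is F#4.
A perfect fourth down from F#4 is C#4.

C sharp 4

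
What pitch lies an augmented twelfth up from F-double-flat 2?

C-flat 4

Five letters up from F (plus an octave) reaches C.
Moving 20 semitones up from Fbb2 (the size of an augmented twelfth) reaches Cb4.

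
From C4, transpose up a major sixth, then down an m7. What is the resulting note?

B3

C4 up a major sixth → A4 (9 semitones).
Down a minor seventh from A4: B3 (10 semitones down).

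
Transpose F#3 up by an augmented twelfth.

C##5

Counting five letter names plus an octave up from F lands on C.
An augmented twelfth spans 20 semitones, so from F#3 the target pitch is C##5.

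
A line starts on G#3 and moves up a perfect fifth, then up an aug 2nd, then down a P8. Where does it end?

A perfect fifth up from G#3 is D#4.
Up an augmented second from D#4: E##4 (3 semitones up).
E##4 down a perfect octave → E##3 (12 semitones).

E##3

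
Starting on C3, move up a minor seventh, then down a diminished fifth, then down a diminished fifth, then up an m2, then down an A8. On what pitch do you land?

Bb1

A minor seventh up from C3 is Bb3.
Down a diminished fifth from Bb3: E3 (6 semitones down).
A diminished fifth down from E3 is A#2.
A#2 up a minor second → B2 (1 semitone).
B2 down an augmented octave → Bb1 (13 semitones).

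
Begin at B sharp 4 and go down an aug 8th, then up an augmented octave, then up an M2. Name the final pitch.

C double-sharp 5

B#4 down an augmented octave → B3 (13 semitones).
Up an augmented octave from B3: B#4 (13 semitones up).
A major second up from B#4 is C##5.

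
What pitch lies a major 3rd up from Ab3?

The third takes the letter from A up to C.
A major third is 4 semitones; 4 semitones up from Ab3 gives C4.

C4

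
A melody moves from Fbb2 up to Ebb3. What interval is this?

M7

F to E spans seven letter names (F-G-A-B-C-D-E): a seventh.
Fbb2 to Ebb3 is 11 semitones, matching the major seventh exactly, so the quality is major.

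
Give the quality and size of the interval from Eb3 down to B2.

diminished 4th

Descending from Eb3 to B2 is the same interval as ascending B2 to Eb3.
B to E spans four letter names (B-C-D-E), so the interval is some kind of fourth.
The perfect fourth is 5 semitones; here we have 4, one semitone narrower: diminished.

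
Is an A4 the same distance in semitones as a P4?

No

An augmented fourth spans 6 semitones; a perfect fourth spans 5 semitones. They differ by 1.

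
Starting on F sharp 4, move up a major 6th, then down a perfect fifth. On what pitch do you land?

G sharp 4

A major sixth up from F#4 is D#5.
Down a perfect fifth from D#5: G#4 (7 semitones down).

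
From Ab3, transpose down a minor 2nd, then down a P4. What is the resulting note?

Down a minor second from Ab3: G3 (1 semitone down).
A perfect fourth down from G3 is D3.

D3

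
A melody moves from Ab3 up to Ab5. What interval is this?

A to A is the same letter name, plus 2 octaves: a fifteenth.
Ab3 to Ab5 is 24 semitones, matching the perfect fifteenth exactly, so the quality is perfect.
(Equivalently, a compound perfect octave: a perfect octave plus an octave.)

perfect fifteenth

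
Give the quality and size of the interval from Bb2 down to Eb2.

perfect fifth

Descending from Bb2 to Eb2 is the same interval as ascending Eb2 to Bb2.
E to B spans five letter names (E-F-G-A-B) — that makes it a fifth of some quality.
Counting semitones, Eb2→Bb2 is 7, which is the perfect fifth.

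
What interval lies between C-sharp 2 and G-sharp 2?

perfect fifth

C to G spans five letter names (C-D-E-F-G), so the interval is some kind of fifth.
The perfect fifth spans 7 semitones, and C#2 to G#2 is exactly 7 semitones — so this is a perfect fifth.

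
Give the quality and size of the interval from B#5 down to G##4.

Descending from B#5 to G##4 is the same interval as ascending G##4 to B#5.
G to B spans three letter names (G-A-B), plus an octave — that makes it a tenth of some quality.
At 15 semitones, G##4→B#5 falls one short of a major tenth: minor.
(Equivalently, a compound minor third: a minor third plus an octave.)

minor tenth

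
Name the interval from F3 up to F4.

perfect octave

F to F is the same letter name, plus an octave, so the interval is some kind of octave.
F3 to F4 is 12 semitones, matching the perfect octave exactly, so the quality is perfect.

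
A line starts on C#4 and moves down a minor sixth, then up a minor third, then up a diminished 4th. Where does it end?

Down a minor sixth from C#4: E#3 (8 semitones down).
Up a minor third from E#3: G#3 (3 semitones up).
A diminished fourth up from G#3 is C4.

C4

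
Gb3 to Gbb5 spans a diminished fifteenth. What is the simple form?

Subtracting seven from the interval number removes an octave: 15 − 7 = 8.
Quality carries through unchanged, so the simple form is a diminished octave.

diminished 8th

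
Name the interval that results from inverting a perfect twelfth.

First reduce the compound perfect twelfth to its simple form, a perfect fifth.
Inverted interval numbers add to nine, so a fifth pairs with a fourth (5 + 4 = 9).
Quality inverts too: perfect stays perfect. That makes the inversion a perfect fourth.

P4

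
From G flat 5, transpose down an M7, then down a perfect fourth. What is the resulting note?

Gb5 down a major seventh → Abb4 (11 semitones).
Abb4 down a perfect fourth → Ebb4 (5 semitones).

E double-flat 4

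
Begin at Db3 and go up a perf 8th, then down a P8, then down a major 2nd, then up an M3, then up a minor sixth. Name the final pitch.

A perfect octave up from Db3 is Db4.
Db4 down a perfect octave → Db3 (12 semitones).
Db3 down a major second → Cb3 (2 semitones).
A major third up from Cb3 is Eb3.
A minor sixth up from Eb3 is Cb4.

Cb4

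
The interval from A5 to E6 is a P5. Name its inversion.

Inverted interval numbers add to nine, so a fifth pairs with a fourth (5 + 4 = 9).
Quality inverts too: perfect stays perfect. That makes the inversion a perfect fourth.

perfect fourth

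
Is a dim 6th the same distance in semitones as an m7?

A diminished sixth spans 7 semitones; a minor seventh spans 10 semitones. They differ by 3.

No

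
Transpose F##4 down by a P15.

A fifteenth keeps the letter name F, two octaves down from F.
A perfect fifteenth spans 24 semitones, so from F##4 the target pitch is F##2.

F##2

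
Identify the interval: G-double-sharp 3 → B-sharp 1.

major thirteenth

Descending from G##3 to B#1 is the same interval as ascending B#1 to G##3.
B to G spans six letter names (B-C-D-E-F-G), plus an octave, so the interval is some kind of thirteenth.
The major thirteenth spans 21 semitones, and B#1 to G##3 is exactly 21 semitones — so this is a major thirteenth.
(Equivalently, a compound major sixth: a major sixth plus an octave.)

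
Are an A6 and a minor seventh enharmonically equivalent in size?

Yes

An augmented sixth = 10 semitones = a minor seventh; enharmonically equal.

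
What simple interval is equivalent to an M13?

Take out an octave (7 from the number): 13 − 7 = 6.
Quality carries through unchanged, so the simple form is a major sixth.

M6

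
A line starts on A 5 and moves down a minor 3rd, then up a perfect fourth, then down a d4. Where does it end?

F double-sharp 5

Down a minor third from A5: F#5 (3 semitones down).
F#5 up a perfect fourth → B5 (5 semitones).
A diminished fourth down from B5 is F##5.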